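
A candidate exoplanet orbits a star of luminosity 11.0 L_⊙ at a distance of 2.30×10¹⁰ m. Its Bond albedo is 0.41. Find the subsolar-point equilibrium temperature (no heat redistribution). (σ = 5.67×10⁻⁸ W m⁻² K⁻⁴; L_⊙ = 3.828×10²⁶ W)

L = 11.0 × 3.828×10²⁶ = 4.21×10²⁷ W.
Flux: S = L/(4πd²) = 4.21×10²⁷/(4π×(2.30×10¹⁰)²) = 6.33×10⁵ W m⁻².
At the subsolar point the surface absorbs S(1−A) and emits σT⁴ per unit area — no factor of 4, since only the local patch is in balance.
T = [6.33×10⁵ × 0.59 / 5.67×10⁻⁸]^(1/4) = (6.59×10¹²)^(1/4) = 1600 K.

T_ss ≈ 1600 K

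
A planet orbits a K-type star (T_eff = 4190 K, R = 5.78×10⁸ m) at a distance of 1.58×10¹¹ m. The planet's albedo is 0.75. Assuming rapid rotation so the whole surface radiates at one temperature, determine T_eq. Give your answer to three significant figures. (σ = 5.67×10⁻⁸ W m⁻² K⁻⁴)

T_eq ≈ 127 K

L = 4πR_⋆²σT_⋆⁴ = 4π(5.78×10⁸)² × 5.67×10⁻⁸ × (4190)⁴ = 7.34×10²⁵ W.
S = L/(4πd²) = 234 W m⁻².
Energy balance: absorbed = emitted ⇒ πR²·S(1−A) = 4πR²·σT_eq⁴, so T_eq⁴ = S(1−A)/(4σ).
T_eq = [234 × 0.25 / (4 × 5.67×10⁻⁸)]^(1/4) = (2.58×10⁸)^(1/4) = 127 K.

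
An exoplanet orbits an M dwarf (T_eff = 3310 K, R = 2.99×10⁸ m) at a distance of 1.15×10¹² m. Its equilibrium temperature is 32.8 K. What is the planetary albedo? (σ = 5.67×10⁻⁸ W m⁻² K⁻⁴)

A ≈ 0.43

L = 4πR_⋆²σT_⋆⁴ = 4π(2.99×10⁸)² × 5.67×10⁻⁸ × (3310)⁴ = 7.65×10²⁴ W.
S = L/(4πd²) = 0.460 W m⁻².
From T_eq⁴ = S(1−A)/(4σ): 1−A = 4σT_eq⁴/S.
1−A = 4 × 5.67×10⁻⁸ × (32.8)⁴ / 0.460 = 0.571.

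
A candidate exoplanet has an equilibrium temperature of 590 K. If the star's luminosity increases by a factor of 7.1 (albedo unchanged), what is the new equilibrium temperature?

T_eq ∝ L^(1/4) · d^(−1/2).
T′ = 590 × 7.1^(1/4) = 963 K.

T_eq ≈ 963 K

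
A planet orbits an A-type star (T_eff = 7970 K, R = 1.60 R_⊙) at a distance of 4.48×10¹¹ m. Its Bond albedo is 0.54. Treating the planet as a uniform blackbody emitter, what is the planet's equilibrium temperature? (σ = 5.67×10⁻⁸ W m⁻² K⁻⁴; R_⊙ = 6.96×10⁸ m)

T_eq ≈ 231 K

R_⋆ = 1.60 × 6.96×10⁸ = 1.11×10⁹ m.
L = 4πR_⋆²σT_⋆⁴ = 4π(1.11×10⁹)² × 5.67×10⁻⁸ × (7970)⁴ = 3.57×10²⁷ W.
S = L/(4πd²) = 1410 W m⁻².
Energy balance: absorbed = emitted ⇒ πR²·S(1−A) = 4πR²·σT_eq⁴, so T_eq⁴ = S(1−A)/(4σ).
T_eq = [1410 × 0.46 / (4 × 5.67×10⁻⁸)]^(1/4) = (2.87×10⁹)^(1/4) = 231 K.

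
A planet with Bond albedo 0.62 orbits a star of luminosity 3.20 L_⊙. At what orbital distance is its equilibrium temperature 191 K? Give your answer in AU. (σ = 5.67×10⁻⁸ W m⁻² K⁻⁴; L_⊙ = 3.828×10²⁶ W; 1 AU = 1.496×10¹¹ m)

d ≈ 2.34 AU

L = 3.20 × 3.828×10²⁶ = 1.22×10²⁷ W.
From T_eq⁴ = L(1−A)/(16πσd²): d = √[L(1−A)/(16πσT_eq⁴)].
d = √[1.22×10²⁷ × 0.38 / (16π × 5.67×10⁻⁸ × (191)⁴)] = 3.50×10¹¹ m = 2.34 AU.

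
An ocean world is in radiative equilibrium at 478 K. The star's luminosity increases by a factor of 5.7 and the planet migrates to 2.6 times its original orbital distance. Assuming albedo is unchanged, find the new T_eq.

T_eq ≈ 458 K

T_eq ∝ L^(1/4) · d^(−1/2).
T′ = 478 × 5.7^(1/4) / 2.6^(1/2) = 458 K.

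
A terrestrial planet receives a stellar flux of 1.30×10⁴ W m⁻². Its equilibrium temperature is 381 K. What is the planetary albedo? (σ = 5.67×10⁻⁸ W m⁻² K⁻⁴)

A ≈ 0.63

From T_eq⁴ = S(1−A)/(4σ): 1−A = 4σT_eq⁴/S.
1−A = 4 × 5.67×10⁻⁸ × (381)⁴ / 1.30×10⁴ = 0.368.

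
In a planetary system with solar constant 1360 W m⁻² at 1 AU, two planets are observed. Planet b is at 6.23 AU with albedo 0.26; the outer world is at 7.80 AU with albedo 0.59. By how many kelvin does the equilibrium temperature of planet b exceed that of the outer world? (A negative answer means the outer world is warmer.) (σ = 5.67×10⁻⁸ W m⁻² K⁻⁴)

T_eq = [S₀(1−A)/(4σd²)]^(1/4), so T ∝ (1−A)^(1/4) / √d.
T₁ = [1360×0.74/(4×5.67×10⁻⁸×6.23²)]^(1/4) = 103.40 K.
T₂ = [1360×0.41/(4×5.67×10⁻⁸×7.80²)]^(1/4) = 79.73 K.

ΔT ≈ 23.7 K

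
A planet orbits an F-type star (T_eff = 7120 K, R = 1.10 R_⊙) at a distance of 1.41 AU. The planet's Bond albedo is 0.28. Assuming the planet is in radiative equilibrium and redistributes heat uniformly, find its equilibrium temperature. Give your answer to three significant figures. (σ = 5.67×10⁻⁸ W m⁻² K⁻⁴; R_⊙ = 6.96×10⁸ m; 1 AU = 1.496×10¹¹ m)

R_⋆ = 1.10 × 6.96×10⁸ = 7.66×10⁸ m.
d = 1.41 AU = 2.11×10¹¹ m.
L = 4πR_⋆²σT_⋆⁴ = 4π(7.66×10⁸)² × 5.67×10⁻⁸ × (7120)⁴ = 1.07×10²⁷ W.
S = L/(4πd²) = 1920 W m⁻².
Energy balance: absorbed = emitted ⇒ πR²·S(1−A) = 4πR²·σT_eq⁴, so T_eq⁴ = S(1−A)/(4σ).
T_eq = [1920 × 0.72 / (4 × 5.67×10⁻⁸)]^(1/4) = (6.09×10⁹)^(1/4) = 279 K.

T_eq ≈ 279 K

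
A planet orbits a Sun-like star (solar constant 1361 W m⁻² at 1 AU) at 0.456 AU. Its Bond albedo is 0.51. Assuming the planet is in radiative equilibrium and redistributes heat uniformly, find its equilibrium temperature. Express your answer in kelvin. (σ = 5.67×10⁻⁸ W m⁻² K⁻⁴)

Flux at 0.456 AU: S = 1361/0.456² = 6550 W m⁻².
Energy balance: absorbed = emitted ⇒ πR²·S(1−A) = 4πR²·σT_eq⁴, so T_eq⁴ = S(1−A)/(4σ).
T_eq = [6550 × 0.49 / (4 × 5.67×10⁻⁸)]^(1/4) = (1.41×10¹⁰)^(1/4) = 345 K.

T_eq ≈ 345 K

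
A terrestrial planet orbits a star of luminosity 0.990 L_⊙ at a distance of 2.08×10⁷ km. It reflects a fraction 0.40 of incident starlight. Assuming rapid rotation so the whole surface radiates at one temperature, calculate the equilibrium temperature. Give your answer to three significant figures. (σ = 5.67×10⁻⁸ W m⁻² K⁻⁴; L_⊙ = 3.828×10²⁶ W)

T_eq ≈ 655 K

d = 2.08×10⁷ km = 2.08×10¹⁰ m.
L = 0.990 × 3.828×10²⁶ = 3.79×10²⁶ W.
Flux: S = L/(4πd²) = 3.79×10²⁶/(4π×(2.08×10¹⁰)²) = 6.97×10⁴ W m⁻².
Energy balance: absorbed = emitted ⇒ πR²·S(1−A) = 4πR²·σT_eq⁴, so T_eq⁴ = S(1−A)/(4σ).
T_eq = [6.97×10⁴ × 0.60 / (4 × 5.67×10⁻⁸)]^(1/4) = (1.84×10¹¹)^(1/4) = 655 K.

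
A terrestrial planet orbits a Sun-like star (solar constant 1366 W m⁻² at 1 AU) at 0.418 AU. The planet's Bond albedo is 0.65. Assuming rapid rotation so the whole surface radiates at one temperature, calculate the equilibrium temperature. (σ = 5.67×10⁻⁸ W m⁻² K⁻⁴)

T_eq ≈ 331 K

Flux at 0.418 AU: S = 1366/0.418² = 7820 W m⁻².
Energy balance: absorbed = emitted ⇒ πR²·S(1−A) = 4πR²·σT_eq⁴, so T_eq⁴ = S(1−A)/(4σ).
T_eq = [7820 × 0.35 / (4 × 5.67×10⁻⁸)]^(1/4) = (1.21×10¹⁰)^(1/4) = 331 K.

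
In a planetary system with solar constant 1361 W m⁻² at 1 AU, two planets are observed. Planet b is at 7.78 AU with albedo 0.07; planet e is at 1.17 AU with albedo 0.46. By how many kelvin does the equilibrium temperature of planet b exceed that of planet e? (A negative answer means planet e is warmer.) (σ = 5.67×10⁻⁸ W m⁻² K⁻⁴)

T_eq = [S₀(1−A)/(4σd²)]^(1/4), so T ∝ (1−A)^(1/4) / √d.
T₁ = [1361×0.93/(4×5.67×10⁻⁸×7.78²)]^(1/4) = 97.99 K.
T₂ = [1361×0.54/(4×5.67×10⁻⁸×1.17²)]^(1/4) = 220.58 K.

ΔT ≈ -122.6 K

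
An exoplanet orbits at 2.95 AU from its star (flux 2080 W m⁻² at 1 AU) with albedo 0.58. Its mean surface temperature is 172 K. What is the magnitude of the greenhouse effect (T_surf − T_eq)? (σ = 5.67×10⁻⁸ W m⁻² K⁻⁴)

S = 2080/2.95² = 239.0 W m⁻².
T_eq = [S(1−A)/(4σ)]^(1/4) = [239.0×0.42/(4×5.67×10⁻⁸)]^(1/4) = 145.0 K.
ΔT = T_surf − T_eq = 172 − 145.0.

ΔT ≈ 27.0 K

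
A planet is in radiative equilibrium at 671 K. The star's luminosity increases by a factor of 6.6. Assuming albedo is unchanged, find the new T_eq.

T_eq ≈ 1080 K

T_eq ∝ L^(1/4) · d^(−1/2).
T′ = 671 × 6.6^(1/4) = 1080 K.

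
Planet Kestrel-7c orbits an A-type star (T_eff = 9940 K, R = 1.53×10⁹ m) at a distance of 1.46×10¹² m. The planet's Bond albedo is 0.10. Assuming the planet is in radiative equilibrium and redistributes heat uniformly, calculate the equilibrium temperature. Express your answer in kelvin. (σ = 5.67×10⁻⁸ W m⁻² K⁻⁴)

L = 4πR_⋆²σT_⋆⁴ = 4π(1.53×10⁹)² × 5.67×10⁻⁸ × (9940)⁴ = 1.63×10²⁸ W.
S = L/(4πd²) = 608 W m⁻².
Energy balance: absorbed = emitted ⇒ πR²·S(1−A) = 4πR²·σT_eq⁴, so T_eq⁴ = S(1−A)/(4σ).
T_eq = [608 × 0.90 / (4 × 5.67×10⁻⁸)]^(1/4) = (2.41×10⁹)^(1/4) = 222 K.

T_eq ≈ 222 K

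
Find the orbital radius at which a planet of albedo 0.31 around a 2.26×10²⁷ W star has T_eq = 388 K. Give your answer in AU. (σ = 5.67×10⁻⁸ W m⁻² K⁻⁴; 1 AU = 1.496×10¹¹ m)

From T_eq⁴ = L(1−A)/(16πσd²): d = √[L(1−A)/(16πσT_eq⁴)].
d = √[2.26×10²⁷ × 0.69 / (16π × 5.67×10⁻⁸ × (388)⁴)] = 1.55×10¹¹ m = 1.04 AU.

d ≈ 1.04 AU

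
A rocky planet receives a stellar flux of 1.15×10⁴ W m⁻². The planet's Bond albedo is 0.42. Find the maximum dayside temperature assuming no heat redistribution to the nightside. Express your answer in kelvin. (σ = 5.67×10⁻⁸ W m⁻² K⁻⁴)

T_ss ≈ 586 K

With no redistribution each surface element balances locally: S(1−A) = σT⁴.
T = [1.15×10⁴ × 0.58 / 5.67×10⁻⁸]^(1/4) = (1.18×10¹¹)^(1/4) = 586 K.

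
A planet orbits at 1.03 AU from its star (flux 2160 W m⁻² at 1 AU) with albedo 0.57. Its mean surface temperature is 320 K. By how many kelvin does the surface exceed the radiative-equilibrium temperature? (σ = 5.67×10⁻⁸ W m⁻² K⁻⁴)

S = 2160/1.03² = 2036 W m⁻².
T_eq = [S(1−A)/(4σ)]^(1/4) = [2036×0.43/(4×5.67×10⁻⁸)]^(1/4) = 249.3 K.
ΔT = T_surf − T_eq = 320 − 249.3.

ΔT ≈ 70.7 K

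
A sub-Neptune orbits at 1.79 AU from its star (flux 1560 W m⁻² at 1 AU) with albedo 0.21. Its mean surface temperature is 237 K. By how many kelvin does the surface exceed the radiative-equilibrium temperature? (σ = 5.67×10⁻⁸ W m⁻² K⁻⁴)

S = 1560/1.79² = 486.9 W m⁻².
T_eq = [S(1−A)/(4σ)]^(1/4) = [486.9×0.79/(4×5.67×10⁻⁸)]^(1/4) = 202.9 K.
ΔT = T_surf − T_eq = 237 − 202.9.

ΔT ≈ 34.1 K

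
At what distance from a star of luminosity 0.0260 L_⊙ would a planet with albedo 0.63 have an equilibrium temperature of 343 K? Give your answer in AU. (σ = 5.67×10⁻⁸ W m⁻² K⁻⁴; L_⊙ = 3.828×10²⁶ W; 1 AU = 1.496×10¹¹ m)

L = 0.0260 × 3.828×10²⁶ = 9.95×10²⁴ W.
From T_eq⁴ = L(1−A)/(16πσd²): d = √[L(1−A)/(16πσT_eq⁴)].
d = √[9.95×10²⁴ × 0.37 / (16π × 5.67×10⁻⁸ × (343)⁴)] = 9.66×10⁹ m = 0.0646 AU.

d ≈ 0.0646 AU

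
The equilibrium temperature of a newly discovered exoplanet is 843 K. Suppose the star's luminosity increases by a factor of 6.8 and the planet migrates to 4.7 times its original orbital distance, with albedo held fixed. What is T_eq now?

T_eq ∝ L^(1/4) · d^(−1/2).
T′ = 843 × 6.8^(1/4) / 4.7^(1/2) = 628 K.

T_eq ≈ 628 K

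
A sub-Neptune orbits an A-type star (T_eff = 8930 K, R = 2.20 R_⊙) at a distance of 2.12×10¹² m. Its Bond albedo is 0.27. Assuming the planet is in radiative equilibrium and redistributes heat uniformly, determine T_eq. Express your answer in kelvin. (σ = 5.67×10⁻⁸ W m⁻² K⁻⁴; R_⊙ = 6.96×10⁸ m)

R_⋆ = 2.20 × 6.96×10⁸ = 1.53×10⁹ m.
L = 4πR_⋆²σT_⋆⁴ = 4π(1.53×10⁹)² × 5.67×10⁻⁸ × (8930)⁴ = 1.06×10²⁸ W.
S = L/(4πd²) = 188 W m⁻².
Energy balance: absorbed = emitted ⇒ πR²·S(1−A) = 4πR²·σT_eq⁴, so T_eq⁴ = S(1−A)/(4σ).
T_eq = [188 × 0.73 / (4 × 5.67×10⁻⁸)]^(1/4) = (6.05×10⁸)^(1/4) = 157 K.

T_eq ≈ 157 K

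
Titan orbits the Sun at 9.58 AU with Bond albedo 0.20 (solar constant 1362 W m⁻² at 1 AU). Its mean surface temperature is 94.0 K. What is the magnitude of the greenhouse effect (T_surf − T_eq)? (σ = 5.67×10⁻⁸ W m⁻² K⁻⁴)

ΔT ≈ 8.9 K

S = 1362/9.58² = 14.84 W m⁻².
T_eq = [S(1−A)/(4σ)]^(1/4) = [14.84×0.80/(4×5.67×10⁻⁸)]^(1/4) = 85.1 K.
ΔT = T_surf − T_eq = 94 − 85.1.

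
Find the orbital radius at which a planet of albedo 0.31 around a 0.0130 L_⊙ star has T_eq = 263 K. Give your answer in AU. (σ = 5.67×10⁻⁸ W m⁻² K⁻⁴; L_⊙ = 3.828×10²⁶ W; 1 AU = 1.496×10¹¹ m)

L = 0.0130 × 3.828×10²⁶ = 4.98×10²⁴ W.
From T_eq⁴ = L(1−A)/(16πσd²): d = √[L(1−A)/(16πσT_eq⁴)].
d = √[4.98×10²⁴ × 0.69 / (16π × 5.67×10⁻⁸ × (263)⁴)] = 1.59×10¹⁰ m = 0.106 AU.

d ≈ 0.106 AU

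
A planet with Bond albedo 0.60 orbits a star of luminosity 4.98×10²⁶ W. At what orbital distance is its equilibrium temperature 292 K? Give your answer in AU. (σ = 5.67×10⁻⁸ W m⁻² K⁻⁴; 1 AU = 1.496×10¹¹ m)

From T_eq⁴ = L(1−A)/(16πσd²): d = √[L(1−A)/(16πσT_eq⁴)].
d = √[4.98×10²⁶ × 0.40 / (16π × 5.67×10⁻⁸ × (292)⁴)] = 9.81×10¹⁰ m = 0.655 AU.

d ≈ 0.655 AU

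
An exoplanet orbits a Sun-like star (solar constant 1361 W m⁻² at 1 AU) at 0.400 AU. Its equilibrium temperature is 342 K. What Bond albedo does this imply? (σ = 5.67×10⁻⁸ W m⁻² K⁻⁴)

Flux at 0.400 AU: S = 1361/0.400² = 8510 W m⁻².
From T_eq⁴ = S(1−A)/(4σ): 1−A = 4σT_eq⁴/S.
1−A = 4 × 5.67×10⁻⁸ × (342)⁴ / 8510 = 0.365.

A ≈ 0.64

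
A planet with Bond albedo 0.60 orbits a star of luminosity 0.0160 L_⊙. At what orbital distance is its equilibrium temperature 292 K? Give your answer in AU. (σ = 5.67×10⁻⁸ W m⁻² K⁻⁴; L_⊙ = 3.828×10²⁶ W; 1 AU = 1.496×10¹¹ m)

L = 0.0160 × 3.828×10²⁶ = 6.12×10²⁴ W.
From T_eq⁴ = L(1−A)/(16πσd²): d = √[L(1−A)/(16πσT_eq⁴)].
d = √[6.12×10²⁴ × 0.40 / (16π × 5.67×10⁻⁸ × (292)⁴)] = 1.09×10¹⁰ m = 0.0727 AU.

d ≈ 0.0727 AU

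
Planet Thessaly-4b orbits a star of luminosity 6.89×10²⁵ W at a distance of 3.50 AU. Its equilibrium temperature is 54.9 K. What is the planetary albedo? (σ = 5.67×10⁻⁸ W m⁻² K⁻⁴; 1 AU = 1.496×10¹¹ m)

d = 3.50 AU = 5.24×10¹¹ m.
Flux: S = L/(4πd²) = 6.89×10²⁵/(4π×(5.24×10¹¹)²) = 20.0 W m⁻².
From T_eq⁴ = S(1−A)/(4σ): 1−A = 4σT_eq⁴/S.
1−A = 4 × 5.67×10⁻⁸ × (54.9)⁴ / 20.0 = 0.103.

A ≈ 0.90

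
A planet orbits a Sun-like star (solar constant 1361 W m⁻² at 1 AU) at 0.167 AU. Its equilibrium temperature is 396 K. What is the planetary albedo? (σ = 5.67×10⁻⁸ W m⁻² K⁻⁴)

A ≈ 0.89

Flux at 0.167 AU: S = 1361/0.167² = 4.88×10⁴ W m⁻².
From T_eq⁴ = S(1−A)/(4σ): 1−A = 4σT_eq⁴/S.
1−A = 4 × 5.67×10⁻⁸ × (396)⁴ / 4.88×10⁴ = 0.114.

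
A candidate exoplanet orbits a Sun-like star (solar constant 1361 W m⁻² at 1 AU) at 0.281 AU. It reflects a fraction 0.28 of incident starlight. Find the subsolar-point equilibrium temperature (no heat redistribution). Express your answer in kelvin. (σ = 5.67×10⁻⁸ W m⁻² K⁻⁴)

Flux at 0.281 AU: S = 1361/0.281² = 1.72×10⁴ W m⁻².
At the subsolar point the surface absorbs S(1−A) and emits σT⁴ per unit area — no factor of 4, since only the local patch is in balance.
T = [1.72×10⁴ × 0.72 / 5.67×10⁻⁸]^(1/4) = (2.19×10¹¹)^(1/4) = 684 K.

T_ss ≈ 684 K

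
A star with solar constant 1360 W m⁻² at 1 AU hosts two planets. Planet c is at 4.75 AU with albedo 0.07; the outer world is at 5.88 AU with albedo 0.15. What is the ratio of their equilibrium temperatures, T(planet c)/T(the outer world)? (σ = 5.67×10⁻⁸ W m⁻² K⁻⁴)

T₁/T₂ ≈ 1.138

T_eq = [S₀(1−A)/(4σd²)]^(1/4), so T ∝ (1−A)^(1/4) / √d.
T₁ = [1360×0.93/(4×5.67×10⁻⁸×4.75²)]^(1/4) = 125.39 K.
T₂ = [1360×0.85/(4×5.67×10⁻⁸×5.88²)]^(1/4) = 110.19 K.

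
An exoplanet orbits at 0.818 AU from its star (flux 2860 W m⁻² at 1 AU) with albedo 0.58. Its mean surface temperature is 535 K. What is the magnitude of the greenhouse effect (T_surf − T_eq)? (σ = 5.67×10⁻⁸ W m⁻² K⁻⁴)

ΔT ≈ 236.7 K

S = 2860/0.818² = 4274 W m⁻².
T_eq = [S(1−A)/(4σ)]^(1/4) = [4274×0.42/(4×5.67×10⁻⁸)]^(1/4) = 298.3 K.
ΔT = T_surf − T_eq = 535 − 298.3.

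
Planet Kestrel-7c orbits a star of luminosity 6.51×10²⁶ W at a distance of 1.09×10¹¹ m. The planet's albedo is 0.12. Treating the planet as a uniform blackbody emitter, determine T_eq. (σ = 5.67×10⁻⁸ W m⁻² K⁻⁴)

Flux: S = L/(4πd²) = 6.51×10²⁶/(4π×(1.09×10¹¹)²) = 4360 W m⁻².
Energy balance: absorbed = emitted ⇒ πR²·S(1−A) = 4πR²·σT_eq⁴, so T_eq⁴ = S(1−A)/(4σ).
T_eq = [4360 × 0.88 / (4 × 5.67×10⁻⁸)]^(1/4) = (1.69×10¹⁰)^(1/4) = 361 K.

T_eq ≈ 361 K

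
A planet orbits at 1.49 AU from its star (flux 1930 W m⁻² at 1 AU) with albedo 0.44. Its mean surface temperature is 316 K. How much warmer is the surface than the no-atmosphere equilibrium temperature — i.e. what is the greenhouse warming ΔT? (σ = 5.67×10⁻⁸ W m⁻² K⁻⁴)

S = 1930/1.49² = 869.3 W m⁻².
T_eq = [S(1−A)/(4σ)]^(1/4) = [869.3×0.56/(4×5.67×10⁻⁸)]^(1/4) = 215.2 K.
ΔT = T_surf − T_eq = 316 − 215.2.

ΔT ≈ 100.8 K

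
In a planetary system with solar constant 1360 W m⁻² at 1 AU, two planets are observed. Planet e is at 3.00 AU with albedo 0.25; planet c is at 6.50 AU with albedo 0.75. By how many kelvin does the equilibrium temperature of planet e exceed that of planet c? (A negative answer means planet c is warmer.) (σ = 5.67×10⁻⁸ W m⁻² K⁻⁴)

ΔT ≈ 72.3 K

T_eq = [S₀(1−A)/(4σd²)]^(1/4), so T ∝ (1−A)^(1/4) / √d.
T₁ = [1360×0.75/(4×5.67×10⁻⁸×3.00²)]^(1/4) = 149.51 K.
T₂ = [1360×0.25/(4×5.67×10⁻⁸×6.50²)]^(1/4) = 77.18 K.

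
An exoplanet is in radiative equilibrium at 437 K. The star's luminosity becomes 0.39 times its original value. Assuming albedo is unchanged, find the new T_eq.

T_eq ∝ L^(1/4) · d^(−1/2).
T′ = 437 × 0.39^(1/4) = 345 K.

T_eq ≈ 345 K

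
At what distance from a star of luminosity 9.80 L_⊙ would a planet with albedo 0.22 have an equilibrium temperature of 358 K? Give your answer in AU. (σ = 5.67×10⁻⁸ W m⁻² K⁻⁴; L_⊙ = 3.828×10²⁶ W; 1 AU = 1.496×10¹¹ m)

L = 9.80 × 3.828×10²⁶ = 3.75×10²⁷ W.
From T_eq⁴ = L(1−A)/(16πσd²): d = √[L(1−A)/(16πσT_eq⁴)].
d = √[3.75×10²⁷ × 0.78 / (16π × 5.67×10⁻⁸ × (358)⁴)] = 2.50×10¹¹ m = 1.67 AU.

d ≈ 1.67 AU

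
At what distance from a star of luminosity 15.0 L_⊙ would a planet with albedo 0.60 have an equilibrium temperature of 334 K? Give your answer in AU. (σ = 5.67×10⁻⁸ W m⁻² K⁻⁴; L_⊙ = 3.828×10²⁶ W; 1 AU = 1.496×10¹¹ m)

d ≈ 1.70 AU

L = 15.0 × 3.828×10²⁶ = 5.74×10²⁷ W.
From T_eq⁴ = L(1−A)/(16πσd²): d = √[L(1−A)/(16πσT_eq⁴)].
d = √[5.74×10²⁷ × 0.40 / (16π × 5.67×10⁻⁸ × (334)⁴)] = 2.54×10¹¹ m = 1.70 AU.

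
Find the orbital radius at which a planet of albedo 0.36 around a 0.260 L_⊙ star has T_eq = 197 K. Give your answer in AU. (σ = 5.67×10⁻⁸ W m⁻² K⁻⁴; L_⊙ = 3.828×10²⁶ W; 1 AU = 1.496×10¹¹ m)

d ≈ 0.814 AU

L = 0.260 × 3.828×10²⁶ = 9.95×10²⁵ W.
From T_eq⁴ = L(1−A)/(16πσd²): d = √[L(1−A)/(16πσT_eq⁴)].
d = √[9.95×10²⁵ × 0.64 / (16π × 5.67×10⁻⁸ × (197)⁴)] = 1.22×10¹¹ m = 0.814 AU.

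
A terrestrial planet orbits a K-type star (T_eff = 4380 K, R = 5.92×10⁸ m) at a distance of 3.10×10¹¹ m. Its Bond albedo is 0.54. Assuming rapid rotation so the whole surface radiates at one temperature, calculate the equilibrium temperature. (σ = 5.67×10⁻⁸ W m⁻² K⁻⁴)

L = 4πR_⋆²σT_⋆⁴ = 4π(5.92×10⁸)² × 5.67×10⁻⁸ × (4380)⁴ = 9.19×10²⁵ W.
S = L/(4πd²) = 76.1 W m⁻².
Energy balance: absorbed = emitted ⇒ πR²·S(1−A) = 4πR²·σT_eq⁴, so T_eq⁴ = S(1−A)/(4σ).
T_eq = [76.1 × 0.46 / (4 × 5.67×10⁻⁸)]^(1/4) = (1.54×10⁸)^(1/4) = 111 K.

T_eq ≈ 111 K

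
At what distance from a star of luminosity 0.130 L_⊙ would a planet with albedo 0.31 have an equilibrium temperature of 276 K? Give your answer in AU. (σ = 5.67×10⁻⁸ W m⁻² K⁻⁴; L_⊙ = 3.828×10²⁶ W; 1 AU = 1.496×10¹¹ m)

L = 0.130 × 3.828×10²⁶ = 4.98×10²⁵ W.
From T_eq⁴ = L(1−A)/(16πσd²): d = √[L(1−A)/(16πσT_eq⁴)].
d = √[4.98×10²⁵ × 0.69 / (16π × 5.67×10⁻⁸ × (276)⁴)] = 4.56×10¹⁰ m = 0.305 AU.

d ≈ 0.305 AU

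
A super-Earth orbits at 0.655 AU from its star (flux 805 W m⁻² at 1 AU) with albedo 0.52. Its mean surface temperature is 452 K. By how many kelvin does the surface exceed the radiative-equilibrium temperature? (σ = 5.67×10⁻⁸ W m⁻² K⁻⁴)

ΔT ≈ 201.0 K

S = 805/0.655² = 1876 W m⁻².
T_eq = [S(1−A)/(4σ)]^(1/4) = [1876×0.48/(4×5.67×10⁻⁸)]^(1/4) = 251.0 K.
ΔT = T_surf − T_eq = 452 − 251.0.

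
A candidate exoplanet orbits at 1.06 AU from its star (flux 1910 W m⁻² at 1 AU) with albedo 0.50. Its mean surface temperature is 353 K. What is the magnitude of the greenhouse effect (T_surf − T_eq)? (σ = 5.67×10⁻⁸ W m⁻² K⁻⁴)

S = 1910/1.06² = 1700 W m⁻².
T_eq = [S(1−A)/(4σ)]^(1/4) = [1700×0.50/(4×5.67×10⁻⁸)]^(1/4) = 247.4 K.
ΔT = T_surf − T_eq = 353 − 247.4.

ΔT ≈ 105.6 K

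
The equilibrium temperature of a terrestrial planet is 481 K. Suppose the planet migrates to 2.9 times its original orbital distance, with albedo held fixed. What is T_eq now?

T_eq ∝ L^(1/4) · d^(−1/2).
T′ = 481 / 2.9^(1/2) = 282 K.

T_eq ≈ 282 K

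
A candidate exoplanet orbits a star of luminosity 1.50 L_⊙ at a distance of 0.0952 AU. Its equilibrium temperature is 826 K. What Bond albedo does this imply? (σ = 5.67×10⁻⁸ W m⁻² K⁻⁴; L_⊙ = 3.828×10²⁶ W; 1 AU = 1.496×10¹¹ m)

d = 0.0952 AU = 1.42×10¹⁰ m.
L = 1.50 × 3.828×10²⁶ = 5.74×10²⁶ W.
Flux: S = L/(4πd²) = 5.74×10²⁶/(4π×(1.42×10¹⁰)²) = 2.25×10⁵ W m⁻².
From T_eq⁴ = S(1−A)/(4σ): 1−A = 4σT_eq⁴/S.
1−A = 4 × 5.67×10⁻⁸ × (826)⁴ / 2.25×10⁵ = 0.469.

A ≈ 0.53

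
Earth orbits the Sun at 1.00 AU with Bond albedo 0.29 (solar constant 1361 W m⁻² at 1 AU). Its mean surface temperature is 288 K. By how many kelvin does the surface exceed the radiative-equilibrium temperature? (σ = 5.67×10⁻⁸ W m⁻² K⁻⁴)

ΔT ≈ 32.5 K

S = 1361/1.00² = 1361 W m⁻².
T_eq = [S(1−A)/(4σ)]^(1/4) = [1361×0.71/(4×5.67×10⁻⁸)]^(1/4) = 255.5 K.
ΔT = T_surf − T_eq = 288 − 255.5.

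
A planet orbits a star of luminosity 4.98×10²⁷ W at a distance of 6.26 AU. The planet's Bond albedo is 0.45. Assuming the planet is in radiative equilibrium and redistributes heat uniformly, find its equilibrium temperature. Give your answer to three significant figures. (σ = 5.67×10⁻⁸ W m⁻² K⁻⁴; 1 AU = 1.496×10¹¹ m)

d = 6.26 AU = 9.36×10¹¹ m.
Flux: S = L/(4πd²) = 4.98×10²⁷/(4π×(9.36×10¹¹)²) = 452 W m⁻².
Energy balance: absorbed = emitted ⇒ πR²·S(1−A) = 4πR²·σT_eq⁴, so T_eq⁴ = S(1−A)/(4σ).
T_eq = [452 × 0.55 / (4 × 5.67×10⁻⁸)]^(1/4) = (1.10×10⁹)^(1/4) = 182 K.

T_eq ≈ 182 K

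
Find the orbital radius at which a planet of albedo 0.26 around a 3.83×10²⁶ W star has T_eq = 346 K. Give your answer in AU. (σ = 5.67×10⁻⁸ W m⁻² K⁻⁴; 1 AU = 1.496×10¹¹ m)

d ≈ 0.557 AU

From T_eq⁴ = L(1−A)/(16πσd²): d = √[L(1−A)/(16πσT_eq⁴)].
d = √[3.83×10²⁶ × 0.74 / (16π × 5.67×10⁻⁸ × (346)⁴)] = 8.33×10¹⁰ m = 0.557 AU.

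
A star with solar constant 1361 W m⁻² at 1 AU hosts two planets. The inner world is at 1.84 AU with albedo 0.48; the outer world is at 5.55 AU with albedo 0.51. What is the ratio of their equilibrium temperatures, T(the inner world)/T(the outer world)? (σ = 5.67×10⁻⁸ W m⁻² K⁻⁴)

T₁/T₂ ≈ 1.763

T_eq = [S₀(1−A)/(4σd²)]^(1/4), so T ∝ (1−A)^(1/4) / √d.
T₁ = [1361×0.52/(4×5.67×10⁻⁸×1.84²)]^(1/4) = 174.24 K.
T₂ = [1361×0.49/(4×5.67×10⁻⁸×5.55²)]^(1/4) = 98.85 K.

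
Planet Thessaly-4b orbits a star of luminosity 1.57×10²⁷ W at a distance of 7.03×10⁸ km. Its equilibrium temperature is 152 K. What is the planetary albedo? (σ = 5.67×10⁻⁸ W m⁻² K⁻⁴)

d = 7.03×10⁸ km = 7.03×10¹¹ m.
Flux: S = L/(4πd²) = 1.57×10²⁷/(4π×(7.03×10¹¹)²) = 253 W m⁻².
From T_eq⁴ = S(1−A)/(4σ): 1−A = 4σT_eq⁴/S.
1−A = 4 × 5.67×10⁻⁸ × (152)⁴ / 253 = 0.479.

A ≈ 0.52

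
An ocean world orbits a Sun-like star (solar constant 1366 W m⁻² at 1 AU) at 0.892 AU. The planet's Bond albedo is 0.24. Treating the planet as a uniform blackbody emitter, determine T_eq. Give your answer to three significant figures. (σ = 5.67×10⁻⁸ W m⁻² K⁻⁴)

Flux at 0.892 AU: S = 1366/0.892² = 1720 W m⁻².
Energy balance: absorbed = emitted ⇒ πR²·S(1−A) = 4πR²·σT_eq⁴, so T_eq⁴ = S(1−A)/(4σ).
T_eq = [1720 × 0.76 / (4 × 5.67×10⁻⁸)]^(1/4) = (5.75×10⁹)^(1/4) = 275 K.

T_eq ≈ 275 K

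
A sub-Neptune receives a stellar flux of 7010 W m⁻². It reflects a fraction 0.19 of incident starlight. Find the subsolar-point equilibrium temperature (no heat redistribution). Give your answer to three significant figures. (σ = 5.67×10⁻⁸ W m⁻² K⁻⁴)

At the subsolar point the surface absorbs S(1−A) and emits σT⁴ per unit area — no factor of 4, since only the local patch is in balance.
T = [7010 × 0.81 / 5.67×10⁻⁸]^(1/4) = (1.00×10¹¹)^(1/4) = 563 K.

T_ss ≈ 563 K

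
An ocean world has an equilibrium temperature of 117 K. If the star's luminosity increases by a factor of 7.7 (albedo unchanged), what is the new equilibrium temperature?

T_eq ∝ L^(1/4) · d^(−1/2).
T′ = 117 × 7.7^(1/4) = 195 K.

T_eq ≈ 195 K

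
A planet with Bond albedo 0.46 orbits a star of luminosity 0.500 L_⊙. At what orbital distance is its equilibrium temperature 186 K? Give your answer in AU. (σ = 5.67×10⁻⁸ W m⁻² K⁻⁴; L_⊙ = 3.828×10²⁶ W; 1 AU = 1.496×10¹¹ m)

d ≈ 1.16 AU

L = 0.500 × 3.828×10²⁶ = 1.91×10²⁶ W.
From T_eq⁴ = L(1−A)/(16πσd²): d = √[L(1−A)/(16πσT_eq⁴)].
d = √[1.91×10²⁶ × 0.54 / (16π × 5.67×10⁻⁸ × (186)⁴)] = 1.74×10¹¹ m = 1.16 AU.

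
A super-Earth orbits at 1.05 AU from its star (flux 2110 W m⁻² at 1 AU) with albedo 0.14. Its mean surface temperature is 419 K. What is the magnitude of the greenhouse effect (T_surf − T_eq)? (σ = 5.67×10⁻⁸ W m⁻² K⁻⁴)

ΔT ≈ 127.1 K

S = 2110/1.05² = 1914 W m⁻².
T_eq = [S(1−A)/(4σ)]^(1/4) = [1914×0.86/(4×5.67×10⁻⁸)]^(1/4) = 291.9 K.
ΔT = T_surf − T_eq = 419 − 291.9.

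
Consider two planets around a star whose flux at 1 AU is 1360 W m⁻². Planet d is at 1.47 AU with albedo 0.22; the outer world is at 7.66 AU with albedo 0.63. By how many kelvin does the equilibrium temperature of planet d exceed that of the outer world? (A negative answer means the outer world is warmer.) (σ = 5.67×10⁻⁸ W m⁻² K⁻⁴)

T_eq = [S₀(1−A)/(4σd²)]^(1/4), so T ∝ (1−A)^(1/4) / √d.
T₁ = [1360×0.78/(4×5.67×10⁻⁸×1.47²)]^(1/4) = 215.69 K.
T₂ = [1360×0.37/(4×5.67×10⁻⁸×7.66²)]^(1/4) = 78.42 K.

ΔT ≈ 137.3 K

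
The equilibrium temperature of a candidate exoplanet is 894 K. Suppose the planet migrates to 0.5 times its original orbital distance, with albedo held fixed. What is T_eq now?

T_eq ∝ L^(1/4) · d^(−1/2).
T′ = 894 / 0.5^(1/2) = 1260 K.

T_eq ≈ 1260 K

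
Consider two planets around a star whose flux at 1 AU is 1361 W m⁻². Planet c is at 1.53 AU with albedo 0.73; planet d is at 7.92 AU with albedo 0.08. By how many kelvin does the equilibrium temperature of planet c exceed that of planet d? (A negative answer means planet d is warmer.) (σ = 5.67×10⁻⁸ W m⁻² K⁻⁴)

ΔT ≈ 65.3 K

T_eq = [S₀(1−A)/(4σd²)]^(1/4), so T ∝ (1−A)^(1/4) / √d.
T₁ = [1361×0.27/(4×5.67×10⁻⁸×1.53²)]^(1/4) = 162.20 K.
T₂ = [1361×0.92/(4×5.67×10⁻⁸×7.92²)]^(1/4) = 96.86 K.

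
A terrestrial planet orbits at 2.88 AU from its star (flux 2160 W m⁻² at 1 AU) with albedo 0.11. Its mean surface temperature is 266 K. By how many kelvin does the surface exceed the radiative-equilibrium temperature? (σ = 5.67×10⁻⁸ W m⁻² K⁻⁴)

S = 2160/2.88² = 260.4 W m⁻².
T_eq = [S(1−A)/(4σ)]^(1/4) = [260.4×0.89/(4×5.67×10⁻⁸)]^(1/4) = 178.8 K.
ΔT = T_surf − T_eq = 266 − 178.8.

ΔT ≈ 87.2 K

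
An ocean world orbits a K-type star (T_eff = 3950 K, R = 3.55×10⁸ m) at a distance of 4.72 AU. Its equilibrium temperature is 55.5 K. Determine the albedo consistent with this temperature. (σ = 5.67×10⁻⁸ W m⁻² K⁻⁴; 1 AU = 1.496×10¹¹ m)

A ≈ 0.38

d = 4.72 AU = 7.06×10¹¹ m.
L = 4πR_⋆²σT_⋆⁴ = 4π(3.55×10⁸)² × 5.67×10⁻⁸ × (3950)⁴ = 2.19×10²⁵ W.
S = L/(4πd²) = 3.49 W m⁻².
From T_eq⁴ = S(1−A)/(4σ): 1−A = 4σT_eq⁴/S.
1−A = 4 × 5.67×10⁻⁸ × (55.5)⁴ / 3.49 = 0.617.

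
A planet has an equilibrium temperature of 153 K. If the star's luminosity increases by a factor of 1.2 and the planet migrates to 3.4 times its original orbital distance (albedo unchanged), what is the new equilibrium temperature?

T_eq ≈ 86.8 K

T_eq ∝ L^(1/4) · d^(−1/2).
T′ = 153 × 1.2^(1/4) / 3.4^(1/2) = 86.8 K.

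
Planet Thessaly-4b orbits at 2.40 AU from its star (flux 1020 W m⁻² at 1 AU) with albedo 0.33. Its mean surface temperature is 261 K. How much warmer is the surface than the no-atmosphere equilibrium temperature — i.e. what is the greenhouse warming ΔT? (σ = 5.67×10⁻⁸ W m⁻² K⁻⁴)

S = 1020/2.40² = 177.1 W m⁻².
T_eq = [S(1−A)/(4σ)]^(1/4) = [177.1×0.67/(4×5.67×10⁻⁸)]^(1/4) = 151.2 K.
ΔT = T_surf − T_eq = 261 − 151.2.

ΔT ≈ 109.8 K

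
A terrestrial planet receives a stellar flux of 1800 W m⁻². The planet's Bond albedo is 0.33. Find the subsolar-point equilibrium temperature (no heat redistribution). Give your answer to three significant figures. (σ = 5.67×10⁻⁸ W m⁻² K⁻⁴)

At the subsolar point the surface absorbs S(1−A) and emits σT⁴ per unit area — no factor of 4, since only the local patch is in balance.
T = [1800 × 0.67 / 5.67×10⁻⁸]^(1/4) = (2.13×10¹⁰)^(1/4) = 382 K.

T_ss ≈ 382 K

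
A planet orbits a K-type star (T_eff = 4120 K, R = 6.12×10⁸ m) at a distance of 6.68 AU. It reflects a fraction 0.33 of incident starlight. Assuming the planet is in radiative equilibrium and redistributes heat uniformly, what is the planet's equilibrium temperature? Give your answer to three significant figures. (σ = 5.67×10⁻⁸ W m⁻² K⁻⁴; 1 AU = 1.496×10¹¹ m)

d = 6.68 AU = 9.99×10¹¹ m.
L = 4πR_⋆²σT_⋆⁴ = 4π(6.12×10⁸)² × 5.67×10⁻⁸ × (4120)⁴ = 7.69×10²⁵ W.
S = L/(4πd²) = 6.13 W m⁻².
Energy balance: absorbed = emitted ⇒ πR²·S(1−A) = 4πR²·σT_eq⁴, so T_eq⁴ = S(1−A)/(4σ).
T_eq = [6.13 × 0.67 / (4 × 5.67×10⁻⁸)]^(1/4) = (1.81×10⁷)^(1/4) = 65.2 K.

T_eq ≈ 65.2 K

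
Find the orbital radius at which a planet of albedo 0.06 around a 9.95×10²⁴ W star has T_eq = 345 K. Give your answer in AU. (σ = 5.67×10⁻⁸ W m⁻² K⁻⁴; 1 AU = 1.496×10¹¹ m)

From T_eq⁴ = L(1−A)/(16πσd²): d = √[L(1−A)/(16πσT_eq⁴)].
d = √[9.95×10²⁴ × 0.94 / (16π × 5.67×10⁻⁸ × (345)⁴)] = 1.52×10¹⁰ m = 0.102 AU.

d ≈ 0.102 AU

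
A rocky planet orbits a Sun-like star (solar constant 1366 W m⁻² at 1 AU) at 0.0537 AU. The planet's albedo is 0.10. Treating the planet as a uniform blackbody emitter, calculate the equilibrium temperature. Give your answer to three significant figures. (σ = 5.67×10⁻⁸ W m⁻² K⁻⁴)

T_eq ≈ 1170 K

Flux at 0.0537 AU: S = 1366/0.0537² = 4.74×10⁵ W m⁻².
Energy balance: absorbed = emitted ⇒ πR²·S(1−A) = 4πR²·σT_eq⁴, so T_eq⁴ = S(1−A)/(4σ).
T_eq = [4.74×10⁵ × 0.90 / (4 × 5.67×10⁻⁸)]^(1/4) = (1.88×10¹²)^(1/4) = 1170 K.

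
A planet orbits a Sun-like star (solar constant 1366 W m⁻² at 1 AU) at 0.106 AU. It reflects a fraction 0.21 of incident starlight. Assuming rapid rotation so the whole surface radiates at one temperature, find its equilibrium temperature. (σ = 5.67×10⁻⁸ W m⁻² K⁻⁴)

Flux at 0.106 AU: S = 1366/0.106² = 1.22×10⁵ W m⁻².
Energy balance: absorbed = emitted ⇒ πR²·S(1−A) = 4πR²·σT_eq⁴, so T_eq⁴ = S(1−A)/(4σ).
T_eq = [1.22×10⁵ × 0.79 / (4 × 5.67×10⁻⁸)]^(1/4) = (4.23×10¹¹)^(1/4) = 807 K.

T_eq ≈ 807 K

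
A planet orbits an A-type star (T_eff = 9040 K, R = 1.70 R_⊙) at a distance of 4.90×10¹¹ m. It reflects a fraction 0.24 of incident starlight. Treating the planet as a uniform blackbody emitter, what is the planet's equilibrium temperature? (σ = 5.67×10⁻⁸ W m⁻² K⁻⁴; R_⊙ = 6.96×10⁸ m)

R_⋆ = 1.70 × 6.96×10⁸ = 1.18×10⁹ m.
L = 4πR_⋆²σT_⋆⁴ = 4π(1.18×10⁹)² × 5.67×10⁻⁸ × (9040)⁴ = 6.66×10²⁷ W.
S = L/(4πd²) = 2210 W m⁻².
Energy balance: absorbed = emitted ⇒ πR²·S(1−A) = 4πR²·σT_eq⁴, so T_eq⁴ = S(1−A)/(4σ).
T_eq = [2210 × 0.76 / (4 × 5.67×10⁻⁸)]^(1/4) = (7.40×10⁹)^(1/4) = 293 K.

T_eq ≈ 293 K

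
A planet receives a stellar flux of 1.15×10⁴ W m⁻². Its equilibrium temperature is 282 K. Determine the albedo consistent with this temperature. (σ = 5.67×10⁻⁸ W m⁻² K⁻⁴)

From T_eq⁴ = S(1−A)/(4σ): 1−A = 4σT_eq⁴/S.
1−A = 4 × 5.67×10⁻⁸ × (282)⁴ / 1.15×10⁴ = 0.125.

A ≈ 0.88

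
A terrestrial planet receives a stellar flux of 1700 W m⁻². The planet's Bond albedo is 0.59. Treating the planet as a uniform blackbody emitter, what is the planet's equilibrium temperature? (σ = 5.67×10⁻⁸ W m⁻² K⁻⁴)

T_eq ≈ 235 K

Energy balance: absorbed = emitted ⇒ πR²·S(1−A) = 4πR²·σT_eq⁴, so T_eq⁴ = S(1−A)/(4σ).
T_eq = [1700 × 0.41 / (4 × 5.67×10⁻⁸)]^(1/4) = (3.07×10⁹)^(1/4) = 235 K.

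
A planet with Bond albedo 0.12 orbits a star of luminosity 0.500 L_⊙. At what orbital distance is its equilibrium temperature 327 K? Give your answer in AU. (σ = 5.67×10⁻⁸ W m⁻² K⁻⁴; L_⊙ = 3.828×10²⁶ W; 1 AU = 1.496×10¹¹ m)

d ≈ 0.481 AU

L = 0.500 × 3.828×10²⁶ = 1.91×10²⁶ W.
From T_eq⁴ = L(1−A)/(16πσd²): d = √[L(1−A)/(16πσT_eq⁴)].
d = √[1.91×10²⁶ × 0.88 / (16π × 5.67×10⁻⁸ × (327)⁴)] = 7.19×10¹⁰ m = 0.481 AU.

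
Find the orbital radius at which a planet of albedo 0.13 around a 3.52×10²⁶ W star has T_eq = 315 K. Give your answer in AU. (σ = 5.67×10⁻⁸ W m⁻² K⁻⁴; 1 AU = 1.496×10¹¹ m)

d ≈ 0.698 AU

From T_eq⁴ = L(1−A)/(16πσd²): d = √[L(1−A)/(16πσT_eq⁴)].
d = √[3.52×10²⁶ × 0.87 / (16π × 5.67×10⁻⁸ × (315)⁴)] = 1.04×10¹¹ m = 0.698 AU.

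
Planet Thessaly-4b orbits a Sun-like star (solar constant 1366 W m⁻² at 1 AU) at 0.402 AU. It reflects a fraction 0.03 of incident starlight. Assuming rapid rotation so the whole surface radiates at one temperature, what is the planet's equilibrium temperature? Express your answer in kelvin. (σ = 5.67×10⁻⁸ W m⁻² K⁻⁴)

Flux at 0.402 AU: S = 1366/0.402² = 8450 W m⁻².
Energy balance: absorbed = emitted ⇒ πR²·S(1−A) = 4πR²·σT_eq⁴, so T_eq⁴ = S(1−A)/(4σ).
T_eq = [8450 × 0.97 / (4 × 5.67×10⁻⁸)]^(1/4) = (3.62×10¹⁰)^(1/4) = 436 K.

T_eq ≈ 436 K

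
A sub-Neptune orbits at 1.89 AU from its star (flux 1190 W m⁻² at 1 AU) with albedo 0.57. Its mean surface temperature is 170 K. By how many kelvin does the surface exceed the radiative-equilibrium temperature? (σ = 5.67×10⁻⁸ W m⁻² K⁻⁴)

S = 1190/1.89² = 333.1 W m⁻².
T_eq = [S(1−A)/(4σ)]^(1/4) = [333.1×0.43/(4×5.67×10⁻⁸)]^(1/4) = 158.5 K.
ΔT = T_surf − T_eq = 170 − 158.5.

ΔT ≈ 11.5 K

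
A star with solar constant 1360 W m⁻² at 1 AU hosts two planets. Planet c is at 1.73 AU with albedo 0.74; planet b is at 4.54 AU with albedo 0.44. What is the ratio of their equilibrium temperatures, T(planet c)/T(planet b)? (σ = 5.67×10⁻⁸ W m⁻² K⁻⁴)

T_eq = [S₀(1−A)/(4σd²)]^(1/4), so T ∝ (1−A)^(1/4) / √d.
T₁ = [1360×0.26/(4×5.67×10⁻⁸×1.73²)]^(1/4) = 151.08 K.
T₂ = [1360×0.56/(4×5.67×10⁻⁸×4.54²)]^(1/4) = 112.98 K.

T₁/T₂ ≈ 1.337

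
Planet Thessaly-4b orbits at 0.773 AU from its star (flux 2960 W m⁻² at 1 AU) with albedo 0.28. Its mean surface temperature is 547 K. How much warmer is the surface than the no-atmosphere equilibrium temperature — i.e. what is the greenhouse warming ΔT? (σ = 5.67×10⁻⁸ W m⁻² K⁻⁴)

S = 2960/0.773² = 4954 W m⁻².
T_eq = [S(1−A)/(4σ)]^(1/4) = [4954×0.72/(4×5.67×10⁻⁸)]^(1/4) = 354.1 K.
ΔT = T_surf − T_eq = 547 − 354.1.

ΔT ≈ 192.9 K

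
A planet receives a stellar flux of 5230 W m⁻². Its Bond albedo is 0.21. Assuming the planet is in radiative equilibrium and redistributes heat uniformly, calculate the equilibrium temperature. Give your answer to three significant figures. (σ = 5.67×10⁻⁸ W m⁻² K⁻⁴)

Energy balance: absorbed = emitted ⇒ πR²·S(1−A) = 4πR²·σT_eq⁴, so T_eq⁴ = S(1−A)/(4σ).
T_eq = [5230 × 0.79 / (4 × 5.67×10⁻⁸)]^(1/4) = (1.82×10¹⁰)^(1/4) = 367 K.

T_eq ≈ 367 K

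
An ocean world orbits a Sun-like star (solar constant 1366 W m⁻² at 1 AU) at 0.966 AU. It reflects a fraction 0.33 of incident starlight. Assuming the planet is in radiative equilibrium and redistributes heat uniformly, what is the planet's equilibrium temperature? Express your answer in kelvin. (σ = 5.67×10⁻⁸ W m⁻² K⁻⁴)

Flux at 0.966 AU: S = 1366/0.966² = 1460 W m⁻².
Energy balance: absorbed = emitted ⇒ πR²·S(1−A) = 4πR²·σT_eq⁴, so T_eq⁴ = S(1−A)/(4σ).
T_eq = [1460 × 0.67 / (4 × 5.67×10⁻⁸)]^(1/4) = (4.32×10⁹)^(1/4) = 256 K.

T_eq ≈ 256 K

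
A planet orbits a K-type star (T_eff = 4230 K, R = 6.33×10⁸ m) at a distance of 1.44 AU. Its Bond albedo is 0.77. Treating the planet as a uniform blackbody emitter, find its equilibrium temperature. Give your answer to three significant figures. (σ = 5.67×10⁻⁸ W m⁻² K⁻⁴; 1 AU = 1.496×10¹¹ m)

T_eq ≈ 112 K

d = 1.44 AU = 2.15×10¹¹ m.
L = 4πR_⋆²σT_⋆⁴ = 4π(6.33×10⁸)² × 5.67×10⁻⁸ × (4230)⁴ = 9.14×10²⁵ W.
S = L/(4πd²) = 157 W m⁻².
Energy balance: absorbed = emitted ⇒ πR²·S(1−A) = 4πR²·σT_eq⁴, so T_eq⁴ = S(1−A)/(4σ).
T_eq = [157 × 0.23 / (4 × 5.67×10⁻⁸)]^(1/4) = (1.59×10⁸)^(1/4) = 112 K.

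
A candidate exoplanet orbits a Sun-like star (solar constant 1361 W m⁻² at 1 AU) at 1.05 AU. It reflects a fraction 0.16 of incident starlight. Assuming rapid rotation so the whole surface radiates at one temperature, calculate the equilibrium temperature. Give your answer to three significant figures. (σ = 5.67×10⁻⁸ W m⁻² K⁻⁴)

T_eq ≈ 260 K

Flux at 1.05 AU: S = 1361/1.05² = 1230 W m⁻².
Energy balance: absorbed = emitted ⇒ πR²·S(1−A) = 4πR²·σT_eq⁴, so T_eq⁴ = S(1−A)/(4σ).
T_eq = [1230 × 0.84 / (4 × 5.67×10⁻⁸)]^(1/4) = (4.57×10⁹)^(1/4) = 260 K.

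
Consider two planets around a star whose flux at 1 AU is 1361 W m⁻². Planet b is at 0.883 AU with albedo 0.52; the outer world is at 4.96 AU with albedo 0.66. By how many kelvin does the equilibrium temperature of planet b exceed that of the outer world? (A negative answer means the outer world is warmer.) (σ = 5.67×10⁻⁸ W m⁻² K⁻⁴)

ΔT ≈ 151.1 K

T_eq = [S₀(1−A)/(4σd²)]^(1/4), so T ∝ (1−A)^(1/4) / √d.
T₁ = [1361×0.48/(4×5.67×10⁻⁸×0.883²)]^(1/4) = 246.54 K.
T₂ = [1361×0.34/(4×5.67×10⁻⁸×4.96²)]^(1/4) = 95.43 K.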